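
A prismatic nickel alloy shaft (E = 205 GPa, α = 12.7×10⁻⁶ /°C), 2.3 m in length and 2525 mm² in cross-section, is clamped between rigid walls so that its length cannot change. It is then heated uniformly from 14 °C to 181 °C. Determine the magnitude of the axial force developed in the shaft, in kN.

The ends cannot move, so σ = EαΔT = 205×10³ × 12.7×10⁻⁶ × 167 = 434.8 MPa.
Then P = σA = 434.8 × 2525 mm² = 1098 kN, compressive.

P ≈ 1100 kN (compressive)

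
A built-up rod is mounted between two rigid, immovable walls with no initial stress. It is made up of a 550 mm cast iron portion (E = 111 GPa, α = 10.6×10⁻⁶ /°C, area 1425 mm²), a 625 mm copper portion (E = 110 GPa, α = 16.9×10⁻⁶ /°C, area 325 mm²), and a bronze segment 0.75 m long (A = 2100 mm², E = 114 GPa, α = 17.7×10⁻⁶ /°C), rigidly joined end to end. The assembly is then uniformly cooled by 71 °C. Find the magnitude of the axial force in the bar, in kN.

P ≈ 87.4 kN (tensile)

If the supports were absent, the total length change would be Σ αᵢΔT Lᵢ = 10.6×10⁻⁶×71×550 + 16.9×10⁻⁶×71×625 + 17.7×10⁻⁶×71×750 = 2.106 mm.
The rigid supports impose zero overall length change; the single axial force P common to all segments must satisfy P Σ Lᵢ/(AᵢEᵢ) = δ_free.
The series flexibility is Σ Lᵢ/(AᵢEᵢ) = 550/(1425×111×10³) + 625/(325×110×10³) + 750/(2100×114×10³) = 2.409×10⁻⁵ mm/N.
So P = 2.106 / 2.409×10⁻⁵ = 87.43 kN, tensile.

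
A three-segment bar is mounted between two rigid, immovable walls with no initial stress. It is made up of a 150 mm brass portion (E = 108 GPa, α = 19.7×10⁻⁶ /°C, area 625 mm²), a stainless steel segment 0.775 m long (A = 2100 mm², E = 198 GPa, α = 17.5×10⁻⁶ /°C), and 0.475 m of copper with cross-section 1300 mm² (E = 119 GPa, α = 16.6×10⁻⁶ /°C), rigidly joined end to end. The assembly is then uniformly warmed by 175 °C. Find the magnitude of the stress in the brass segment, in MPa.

Free thermal expansion of the whole bar: Σ αᵢΔT Lᵢ = 19.7×10⁻⁶×175×150 + 17.5×10⁻⁶×175×775 + 16.6×10⁻⁶×175×475 = 4.27 mm.
The rigid supports impose zero overall length change; the single axial force P common to all segments must satisfy P Σ Lᵢ/(AᵢEᵢ) = δ_free.
The series flexibility is Σ Lᵢ/(AᵢEᵢ) = 150/(625×108×10³) + 775/(2100×198×10³) + 475/(1300×119×10³) = 7.157×10⁻⁶ mm/N.
P = 4.27 / 7.157×10⁻⁶ = 596700 N = 596.7 kN, compressive.
σ_{brass} = P / A = 596700 / 625 = 954.7 MPa.

σ ≈ 955 MPa (compressive)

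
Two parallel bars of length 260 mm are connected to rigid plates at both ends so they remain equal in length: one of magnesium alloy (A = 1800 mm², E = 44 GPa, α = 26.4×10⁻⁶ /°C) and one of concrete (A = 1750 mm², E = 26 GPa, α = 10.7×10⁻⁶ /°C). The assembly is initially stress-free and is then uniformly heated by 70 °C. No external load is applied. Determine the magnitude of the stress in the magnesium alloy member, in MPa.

The magnesium alloy has the larger α, so on heating it would change length more than the concrete if both were free. The rigid plates force a common final length, so the magnesium alloy is put into compression and the concrete into tension, with equal and opposite forces P (no external load).
Setting the final lengths equal and cancelling L: (α₁ − α₂)ΔT = P/(A₁E₁) + P/(A₂E₂).
|α₁ − α₂|·ΔT = 15.7×10⁻⁶ × 70 = 0.001099.
1/(A₁E₁) + 1/(A₂E₂) = 1/(1800×44×10³) + 1/(1750×26×10³) = 3.46×10⁻⁸ N⁻¹.
P = 0.001099 / 3.46×10⁻⁸ = 31760 N = 31.76 kN.
σ_{magnesium alloy} = P/A₁ = 31760/1800 = 17.64 MPa, compressive.

σ ≈ 17.6 MPa (compressive)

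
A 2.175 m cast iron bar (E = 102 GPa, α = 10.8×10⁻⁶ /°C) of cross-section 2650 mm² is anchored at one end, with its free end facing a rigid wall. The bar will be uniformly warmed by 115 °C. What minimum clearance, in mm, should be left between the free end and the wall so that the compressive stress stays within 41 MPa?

g ≈ 1.83 mm

With no wall the bar would lengthen by αΔT L = 10.8×10⁻⁶ × 115 × 2175 = 2.701 mm.
At the allowable stress the elastic shortening the wall may impose is σL/E = 41 × 2175 / (102×10³) = 0.8743 mm.
So the gap has to take up the difference, g_min = δ_free − σL/E = 2.701 − 0.8743 = 1.827 mm.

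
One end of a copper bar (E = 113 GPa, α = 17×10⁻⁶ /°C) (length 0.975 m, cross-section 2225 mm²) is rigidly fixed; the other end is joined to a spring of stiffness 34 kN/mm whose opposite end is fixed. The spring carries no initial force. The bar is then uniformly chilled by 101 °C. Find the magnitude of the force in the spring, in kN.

If the spring were absent the bar would shorten by αΔT L = 17×10⁻⁶ × 101 × 975 = 1.674 mm.
With a force P in the spring, the elastic change of the bar is PL/(AE) and that of the spring is P/k; compatibility requires their sum to equal δ_free.
So P = δ_free / [L/(AE) + 1/k] = 1.674 / [ 975/(2225×113×10³) + 1/(34×10³) ].
P = 1.674 / 3.329×10⁻⁵ = 50290 N.

P ≈ 50.3 kN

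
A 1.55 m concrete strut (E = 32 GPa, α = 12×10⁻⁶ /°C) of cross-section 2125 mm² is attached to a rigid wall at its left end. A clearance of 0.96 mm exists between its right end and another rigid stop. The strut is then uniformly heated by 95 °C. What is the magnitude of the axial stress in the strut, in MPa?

Unrestrained expansion: δ_free = αΔT L = 12×10⁻⁶ × 95 × 1550 = 1.767 mm.
After closing the 0.96 mm clearance, 1.767 − 0.96 = 0.807 mm of expansion remains to be suppressed by the wall.
So σ = E(δ_free − g)/L = 32×10³ × 0.807/1550 = 16.66 MPa.

σ ≈ 16.7 MPa (compressive)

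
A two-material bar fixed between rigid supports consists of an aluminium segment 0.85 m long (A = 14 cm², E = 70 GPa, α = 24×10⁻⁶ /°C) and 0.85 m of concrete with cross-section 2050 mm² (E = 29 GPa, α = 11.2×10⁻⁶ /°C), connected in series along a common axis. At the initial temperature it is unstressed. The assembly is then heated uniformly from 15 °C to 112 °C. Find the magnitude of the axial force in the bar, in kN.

With the walls removed the bar would change length by δ_free = Σ αᵢΔT Lᵢ = 24×10⁻⁶×97×850 + 11.2×10⁻⁶×97×850 = 2.902 mm.
The walls prevent any net length change, so an axial force P (same in every segment) develops. Compatibility: P · Σ Lᵢ/(AᵢEᵢ) = δ_free.
Σ Lᵢ/(AᵢEᵢ) = 850/(1400×70×10³) + 850/(2050×29×10³) = 2.297×10⁻⁵ mm/N.
P = 2.902 / 2.297×10⁻⁵ = 126300 N = 126.3 kN, compressive.

P ≈ 126 kN (compressive)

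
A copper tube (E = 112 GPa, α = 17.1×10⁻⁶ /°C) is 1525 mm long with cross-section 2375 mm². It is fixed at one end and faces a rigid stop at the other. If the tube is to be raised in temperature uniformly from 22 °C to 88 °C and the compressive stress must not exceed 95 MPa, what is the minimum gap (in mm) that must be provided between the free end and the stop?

g ≈ 0.428 mm

Free expansion if unrestrained: δ_free = αΔT L = 17.1×10⁻⁶ × 66 × 1525 = 1.721 mm.
At the allowable stress the elastic shortening the wall may impose is σL/E = 95 × 1525 / (112×10³) = 1.294 mm.
So the gap has to take up the difference, g_min = δ_free − σL/E = 1.721 − 1.294 = 0.4276 mm.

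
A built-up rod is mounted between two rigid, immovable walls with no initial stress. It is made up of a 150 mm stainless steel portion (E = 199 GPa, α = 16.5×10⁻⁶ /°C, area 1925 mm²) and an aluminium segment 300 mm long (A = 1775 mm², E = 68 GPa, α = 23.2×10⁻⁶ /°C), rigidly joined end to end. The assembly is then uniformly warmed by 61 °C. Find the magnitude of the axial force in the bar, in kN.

With the walls removed the bar would change length by δ_free = Σ αᵢΔT Lᵢ = 16.5×10⁻⁶×61×150 + 23.2×10⁻⁶×61×300 = 0.5755 mm.
Since the ends are fixed, an axial force P builds up, equal in every segment, with P · Σ Lᵢ/(AᵢEᵢ) = δ_free.
Σ Lᵢ/(AᵢEᵢ) = 150/(1925×199×10³) + 300/(1775×68×10³) = 2.877×10⁻⁶ mm/N.
Hence P = δ_free / Σ(L/AE) = 0.5755/2.877×10⁻⁶ = 200 kN (compressive).

P ≈ 200 kN (compressive)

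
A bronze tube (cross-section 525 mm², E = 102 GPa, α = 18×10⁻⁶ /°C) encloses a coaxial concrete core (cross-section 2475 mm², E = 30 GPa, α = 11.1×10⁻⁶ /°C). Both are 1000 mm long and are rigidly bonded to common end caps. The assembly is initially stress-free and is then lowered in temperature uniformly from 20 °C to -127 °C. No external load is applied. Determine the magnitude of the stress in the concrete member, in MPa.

Both members must finish at the same length. With the larger α, the bronze tends to over-contract; the plates restrain it, putting the bronze in tension and the concrete in compression. With no external load the two internal forces are equal and opposite, magnitude P.
Equating the net (thermal + elastic) strains gives |α₁ − α₂|·ΔT = P·[1/(A₁E₁) + 1/(A₂E₂)].
|α₁ − α₂|·ΔT = 6.9×10⁻⁶ × 147 = 0.001014.
1/(A₁E₁) + 1/(A₂E₂) = 1/(525×102×10³) + 1/(2475×30×10³) = 3.214×10⁻⁸ N⁻¹.
P = 0.001014 / 3.214×10⁻⁸ = 31560 N = 31.56 kN.
σ_{concrete} = P/A₂ = 31560/2475 = 12.75 MPa, compressive.

σ ≈ 12.8 MPa (compressive)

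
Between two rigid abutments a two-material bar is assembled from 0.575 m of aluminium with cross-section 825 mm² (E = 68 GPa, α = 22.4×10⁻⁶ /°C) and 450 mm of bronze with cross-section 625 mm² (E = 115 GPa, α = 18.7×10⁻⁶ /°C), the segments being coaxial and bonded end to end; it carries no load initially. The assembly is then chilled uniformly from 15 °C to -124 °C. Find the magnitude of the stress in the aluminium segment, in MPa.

σ ≈ 217 MPa (tensile)

If the supports were absent, the total length change would be Σ αᵢΔT Lᵢ = 22.4×10⁻⁶×139×575 + 18.7×10⁻⁶×139×450 = 2.96 mm.
Since the ends are fixed, an axial force P builds up, equal in every segment, with P · Σ Lᵢ/(AᵢEᵢ) = δ_free.
The series flexibility is Σ Lᵢ/(AᵢEᵢ) = 575/(825×68×10³) + 450/(625×115×10³) = 1.651×10⁻⁵ mm/N.
P = 2.96 / 1.651×10⁻⁵ = 179300 N = 179.3 kN, tensile.
σ_{aluminium} = P / A = 179300 / 825 = 217.3 MPa.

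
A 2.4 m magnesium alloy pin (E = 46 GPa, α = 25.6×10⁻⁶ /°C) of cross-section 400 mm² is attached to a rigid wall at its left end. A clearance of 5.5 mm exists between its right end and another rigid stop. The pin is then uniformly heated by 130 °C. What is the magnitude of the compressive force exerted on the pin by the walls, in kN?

P ≈ 19.1 kN

Free thermal elongation = αΔT L = 25.6×10⁻⁶ × 130 × 2400 = 7.987 mm.
This exceeds the 5.5 mm gap, so the wall pushes back. The portion of expansion that must be recovered elastically is δ_free − gap = 7.987 − 5.5 = 2.487 mm.
That suppressed elongation corresponds to σ = E·Δ/L = 46×10³ × 2.487/2400 = 47.67 MPa.
Force on the wall = σA = 47.67 × 400 mm² = 19.07 kN.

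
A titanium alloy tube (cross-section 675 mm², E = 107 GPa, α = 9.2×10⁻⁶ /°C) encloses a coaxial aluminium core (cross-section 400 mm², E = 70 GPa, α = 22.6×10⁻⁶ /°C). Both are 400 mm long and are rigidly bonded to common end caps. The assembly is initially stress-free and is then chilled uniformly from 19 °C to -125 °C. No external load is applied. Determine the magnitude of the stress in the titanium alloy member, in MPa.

Both members must finish at the same length. With the larger α, the aluminium tends to over-contract; the plates restrain it, putting the aluminium in tension and the titanium alloy in compression. With no external load the two internal forces are equal and opposite, magnitude P.
Setting the final lengths equal and cancelling L: (α₁ − α₂)ΔT = P/(A₁E₁) + P/(A₂E₂).
|α₁ − α₂|·ΔT = 13.4×10⁻⁶ × 144 = 0.00193.
1/(A₁E₁) + 1/(A₂E₂) = 1/(675×107×10³) + 1/(400×70×10³) = 4.956×10⁻⁸ N⁻¹.
So P = 0.00193 / 4.956×10⁻⁸ = 38.93 kN.
σ_{titanium alloy} = P/A₁ = 38930/675 = 57.68 MPa, compressive.

σ ≈ 57.7 MPa (compressive)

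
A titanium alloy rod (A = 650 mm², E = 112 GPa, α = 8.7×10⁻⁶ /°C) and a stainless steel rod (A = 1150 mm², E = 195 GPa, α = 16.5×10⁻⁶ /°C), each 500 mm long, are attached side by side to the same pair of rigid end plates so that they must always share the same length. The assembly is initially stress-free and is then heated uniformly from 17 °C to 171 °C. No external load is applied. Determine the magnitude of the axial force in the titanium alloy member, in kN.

Both members must finish at the same length. With the larger α, the stainless steel tends to over-expand; the plates restrain it, putting the stainless steel in compression and the titanium alloy in tension. With no external load the two internal forces are equal and opposite, magnitude P.
Setting the final lengths equal and cancelling L: (α₁ − α₂)ΔT = P/(A₁E₁) + P/(A₂E₂).
|α₁ − α₂|·ΔT = 7.8×10⁻⁶ × 154 = 0.001201.
1/(A₁E₁) + 1/(A₂E₂) = 1/(650×112×10³) + 1/(1150×195×10³) = 1.82×10⁻⁸ N⁻¹.
So P = 0.001201 / 1.82×10⁻⁸ = 66.02 kN.

P ≈ 66 kN (tensile in the titanium alloy)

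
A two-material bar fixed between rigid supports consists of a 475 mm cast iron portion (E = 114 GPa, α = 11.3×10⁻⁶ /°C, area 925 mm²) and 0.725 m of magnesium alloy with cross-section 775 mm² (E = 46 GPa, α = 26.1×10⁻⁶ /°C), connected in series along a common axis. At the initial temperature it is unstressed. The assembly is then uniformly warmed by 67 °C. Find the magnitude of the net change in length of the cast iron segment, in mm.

If the supports were absent, the total length change would be Σ αᵢΔT Lᵢ = 11.3×10⁻⁶×67×475 + 26.1×10⁻⁶×67×725 = 1.627 mm.
The walls prevent any net length change, so an axial force P (same in every segment) develops. Compatibility: P · Σ Lᵢ/(AᵢEᵢ) = δ_free.
Σ Lᵢ/(AᵢEᵢ) = 475/(925×114×10³) + 725/(775×46×10³) = 2.484×10⁻⁵ mm/N.
Hence P = δ_free / Σ(L/AE) = 1.627/2.484×10⁻⁵ = 65.51 kN (compressive).
For the cast iron segment, free thermal change = 11.3×10⁻⁶×67×475 = 0.3596 mm and elastic change from P = 65510×475/(925×114×10³) = 0.2951 mm; these oppose, so the net change is 0.0645 mm (segment lengthens).

|ΔL| ≈ 0.0645 mm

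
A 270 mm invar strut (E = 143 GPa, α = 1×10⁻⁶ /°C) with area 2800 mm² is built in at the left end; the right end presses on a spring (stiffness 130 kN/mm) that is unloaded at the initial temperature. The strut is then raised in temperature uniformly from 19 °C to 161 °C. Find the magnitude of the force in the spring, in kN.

The unrestrained thermal change is αΔT L = 1×10⁻⁶ × 142 × 270 = 0.03834 mm.
Let P be the compressive force at the spring. The strut shortens elastically by PL/(AE) and the spring compresses by P/k; together these equal δ_free.
So P = δ_free / [L/(AE) + 1/k] = 0.03834 / [ 270/(2800×143×10³) + 1/(130×10³) ].
P = 0.03834 / 8.367×10⁻⁶ = 4582 N.

P ≈ 4.58 kN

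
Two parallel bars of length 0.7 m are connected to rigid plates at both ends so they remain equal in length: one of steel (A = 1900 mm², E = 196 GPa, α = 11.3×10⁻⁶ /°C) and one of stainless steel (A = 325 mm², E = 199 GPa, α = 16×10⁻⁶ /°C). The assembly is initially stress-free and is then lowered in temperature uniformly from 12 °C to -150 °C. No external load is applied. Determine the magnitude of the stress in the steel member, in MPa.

Both members must finish at the same length. With the larger α, the stainless steel tends to over-contract; the plates restrain it, putting the stainless steel in tension and the steel in compression. With no external load the two internal forces are equal and opposite, magnitude P.
Compatibility of the two members (thermal + elastic change equal): (α₁ − α₂)ΔT = P·[1/(A₁E₁) + 1/(A₂E₂)].
|α₁ − α₂|·ΔT = 4.7×10⁻⁶ × 162 = 0.0007614.
1/(A₁E₁) + 1/(A₂E₂) = 1/(1900×196×10³) + 1/(325×199×10³) = 1.815×10⁻⁸ N⁻¹.
P = 0.0007614 / 1.815×10⁻⁸ = 41960 N = 41.96 kN.
σ_{steel} = P/A₁ = 41960/1900 = 22.08 MPa, compressive.

σ ≈ 22.1 MPa (compressive)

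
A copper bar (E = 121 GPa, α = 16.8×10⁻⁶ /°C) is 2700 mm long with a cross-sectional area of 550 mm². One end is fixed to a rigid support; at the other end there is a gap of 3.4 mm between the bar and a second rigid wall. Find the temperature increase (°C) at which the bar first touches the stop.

The gap closes when αΔT L = 3.4 mm, since the bar is still unstressed at that instant.
ΔT = 3.4 / (16.8×10⁻⁶ × 2700) = 74.96 °C.

ΔT ≈ 75 °C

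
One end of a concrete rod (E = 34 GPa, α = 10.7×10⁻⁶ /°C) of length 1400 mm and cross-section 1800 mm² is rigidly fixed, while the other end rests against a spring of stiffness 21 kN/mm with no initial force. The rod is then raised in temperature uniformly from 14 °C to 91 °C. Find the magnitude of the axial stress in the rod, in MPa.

Free thermal expansion: δ_free = αΔT L = 10.7×10⁻⁶ × 77 × 1400 = 1.153 mm.
Let P be the compressive force at the spring. The rod shortens elastically by PL/(AE) and the spring compresses by P/k; together these equal δ_free.
P [ L/(AE) + 1/k ] = δ_free → P [ 1400/(1800×34×10³) + 1/(21×10³) ] = 1.153.
P = 1.153 / 7.049×10⁻⁵ = 16360 N.
σ = P/A = 16360/1800 = 9.09 MPa.

σ ≈ 9.09 MPa (compressive)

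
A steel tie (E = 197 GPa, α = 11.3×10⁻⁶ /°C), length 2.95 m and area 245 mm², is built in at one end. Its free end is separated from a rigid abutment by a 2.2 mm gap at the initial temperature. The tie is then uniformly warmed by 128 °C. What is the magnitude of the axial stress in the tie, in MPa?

σ ≈ 138 MPa (compressive)

Free thermal elongation = αΔT L = 11.3×10⁻⁶ × 128 × 2950 = 4.267 mm.
After closing the 2.2 mm clearance, 4.267 − 2.2 = 2.067 mm of expansion remains to be suppressed by the wall.
Compatibility: PL/(AE) = 2.067 mm, so σ = P/A = E × (2.067/2950) = 138 MPa.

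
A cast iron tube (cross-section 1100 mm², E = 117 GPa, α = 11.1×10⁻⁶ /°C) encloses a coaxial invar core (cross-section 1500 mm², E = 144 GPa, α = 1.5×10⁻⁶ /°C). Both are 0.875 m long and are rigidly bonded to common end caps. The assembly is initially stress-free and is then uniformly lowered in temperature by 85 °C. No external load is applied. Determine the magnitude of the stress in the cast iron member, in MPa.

Equilibrium of a rigid end plate with no external load gives equal and opposite internal forces ±P in the two members. Since α_{cast iron} > α_{invar}, cooling drives the cast iron into tension and the invar into compression.
Compatibility of the two members (thermal + elastic change equal): (α₁ − α₂)ΔT = P·[1/(A₁E₁) + 1/(A₂E₂)].
|α₁ − α₂|·ΔT = 9.6×10⁻⁶ × 85 = 0.000816.
1/(A₁E₁) + 1/(A₂E₂) = 1/(1100×117×10³) + 1/(1500×144×10³) = 1.24×10⁻⁸ N⁻¹.
So P = 0.000816 / 1.24×10⁻⁸ = 65.81 kN.
σ_{cast iron} = P/A₁ = 65810/1100 = 59.83 MPa, tensile.

σ ≈ 59.8 MPa (tensile)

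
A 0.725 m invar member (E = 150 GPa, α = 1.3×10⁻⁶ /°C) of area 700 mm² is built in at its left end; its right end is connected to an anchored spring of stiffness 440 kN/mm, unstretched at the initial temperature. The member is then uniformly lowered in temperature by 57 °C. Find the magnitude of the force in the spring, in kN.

If the spring were absent the member would shorten by αΔT L = 1.3×10⁻⁶ × 57 × 725 = 0.05372 mm.
With a force P in the spring, the elastic change of the member is PL/(AE) and that of the spring is P/k; compatibility requires their sum to equal δ_free.
P [ L/(AE) + 1/k ] = δ_free → P [ 725/(700×150×10³) + 1/(440×10³) ] = 0.05372.
P = 0.05372 / 9.177×10⁻⁶ = 5854 N.

P ≈ 5.85 kN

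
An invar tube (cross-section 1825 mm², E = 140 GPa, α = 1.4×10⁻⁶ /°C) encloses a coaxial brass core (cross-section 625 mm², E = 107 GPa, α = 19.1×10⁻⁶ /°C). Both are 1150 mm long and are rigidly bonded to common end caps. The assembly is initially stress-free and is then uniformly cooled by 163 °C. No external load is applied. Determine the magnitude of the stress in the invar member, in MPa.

Both members must finish at the same length. With the larger α, the brass tends to over-contract; the plates restrain it, putting the brass in tension and the invar in compression. With no external load the two internal forces are equal and opposite, magnitude P.
Compatibility of the two members (thermal + elastic change equal): (α₁ − α₂)ΔT = P·[1/(A₁E₁) + 1/(A₂E₂)].
|α₁ − α₂|·ΔT = 17.7×10⁻⁶ × 163 = 0.002885.
1/(A₁E₁) + 1/(A₂E₂) = 1/(1825×140×10³) + 1/(625×107×10³) = 1.887×10⁻⁸ N⁻¹.
P = 0.002885 / 1.887×10⁻⁸ = 152900 N = 152.9 kN.
σ_{invar} = P/A₁ = 152900/1825 = 83.79 MPa, compressive.

σ ≈ 83.8 MPa (compressive)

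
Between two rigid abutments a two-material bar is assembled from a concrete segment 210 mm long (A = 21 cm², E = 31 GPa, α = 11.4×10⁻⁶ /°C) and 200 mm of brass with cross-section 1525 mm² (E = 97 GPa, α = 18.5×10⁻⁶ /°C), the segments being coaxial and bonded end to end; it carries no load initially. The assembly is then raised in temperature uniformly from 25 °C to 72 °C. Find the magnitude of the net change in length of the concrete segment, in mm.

With the walls removed the bar would change length by δ_free = Σ αᵢΔT Lᵢ = 11.4×10⁻⁶×47×210 + 18.5×10⁻⁶×47×200 = 0.2864 mm.
The walls prevent any net length change, so an axial force P (same in every segment) develops. Compatibility: P · Σ Lᵢ/(AᵢEᵢ) = δ_free.
Σ Lᵢ/(AᵢEᵢ) = 210/(2100×31×10³) + 200/(1525×97×10³) = 4.578×10⁻⁶ mm/N.
P = 0.2864 / 4.578×10⁻⁶ = 62570 N = 62.57 kN, compressive.
For the concrete segment, free thermal change = 11.4×10⁻⁶×47×210 = 0.1125 mm and elastic change from P = 62570×210/(2100×31×10³) = 0.2018 mm; these oppose, so the net change is 0.0893 mm (segment shortens).

|ΔL| ≈ 0.0893 mm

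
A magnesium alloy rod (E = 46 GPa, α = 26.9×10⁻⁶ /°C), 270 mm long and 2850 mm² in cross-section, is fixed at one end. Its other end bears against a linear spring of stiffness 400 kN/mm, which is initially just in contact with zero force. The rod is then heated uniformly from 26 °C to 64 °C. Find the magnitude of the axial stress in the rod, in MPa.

σ ≈ 21.2 MPa (compressive)

If the spring were absent the rod would lengthen by αΔT L = 26.9×10⁻⁶ × 38 × 270 = 0.276 mm.
Let P be the compressive force at the spring. The rod shortens elastically by PL/(AE) and the spring compresses by P/k; together these equal δ_free.
P [ L/(AE) + 1/k ] = δ_free → P [ 270/(2850×46×10³) + 1/(400×10³) ] = 0.276.
P = 0.276 / 4.559×10⁻⁶ = 60530 N.
σ = P/A = 60530/2850 = 21.24 MPa.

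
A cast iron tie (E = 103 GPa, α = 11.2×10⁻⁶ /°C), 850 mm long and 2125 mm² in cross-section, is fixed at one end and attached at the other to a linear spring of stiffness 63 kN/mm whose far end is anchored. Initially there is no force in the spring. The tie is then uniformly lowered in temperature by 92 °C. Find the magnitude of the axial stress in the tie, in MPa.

If the spring were absent the tie would shorten by αΔT L = 11.2×10⁻⁶ × 92 × 850 = 0.8758 mm.
With a force P in the spring, the elastic change of the tie is PL/(AE) and that of the spring is P/k; compatibility requires their sum to equal δ_free.
So P = δ_free / [L/(AE) + 1/k] = 0.8758 / [ 850/(2125×103×10³) + 1/(63×10³) ].
P = 0.8758 / 1.976×10⁻⁵ = 44330 N.
σ = P/A = 44330/2125 = 20.86 MPa.

σ ≈ 20.9 MPa (tensile)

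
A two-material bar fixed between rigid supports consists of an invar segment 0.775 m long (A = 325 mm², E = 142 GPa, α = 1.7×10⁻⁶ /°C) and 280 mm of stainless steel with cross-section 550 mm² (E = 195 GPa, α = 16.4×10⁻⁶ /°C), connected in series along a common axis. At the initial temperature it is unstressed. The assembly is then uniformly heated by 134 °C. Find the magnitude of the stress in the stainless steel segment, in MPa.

σ ≈ 74.2 MPa (compressive)

With the walls removed the bar would change length by δ_free = Σ αᵢΔT Lᵢ = 1.7×10⁻⁶×134×775 + 16.4×10⁻⁶×134×280 = 0.7919 mm.
Since the ends are fixed, an axial force P builds up, equal in every segment, with P · Σ Lᵢ/(AᵢEᵢ) = δ_free.
Σ Lᵢ/(AᵢEᵢ) = 775/(325×142×10³) + 280/(550×195×10³) = 1.94×10⁻⁵ mm/N.
So P = 0.7919 / 1.94×10⁻⁵ = 40.81 kN, compressive.
σ_{stainless steel} = P / A = 40810 / 550 = 74.2 MPa.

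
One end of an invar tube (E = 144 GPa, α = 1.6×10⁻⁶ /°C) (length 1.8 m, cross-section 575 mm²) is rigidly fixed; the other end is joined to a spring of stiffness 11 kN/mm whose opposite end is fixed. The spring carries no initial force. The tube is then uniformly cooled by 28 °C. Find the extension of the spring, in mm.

δ ≈ 0.0651 mm

The unrestrained thermal change is αΔT L = 1.6×10⁻⁶ × 28 × 1800 = 0.08064 mm.
Let P be the tensile force in the spring. The tube extends elastically by PL/(AE) and the spring stretches by P/k; together these equal δ_free.
So P = δ_free / [L/(AE) + 1/k] = 0.08064 / [ 1800/(575×144×10³) + 1/(11×10³) ].
P = 0.08064 / 0.0001126 = 715.9 N.
Spring extension = P/k = 715.9/(11×10³) = 0.06508 mm.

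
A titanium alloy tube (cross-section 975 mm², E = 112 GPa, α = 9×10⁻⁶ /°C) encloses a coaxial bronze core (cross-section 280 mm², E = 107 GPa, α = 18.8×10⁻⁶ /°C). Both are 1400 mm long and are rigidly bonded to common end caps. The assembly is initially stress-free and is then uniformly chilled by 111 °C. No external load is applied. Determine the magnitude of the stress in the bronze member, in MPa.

Equilibrium of a rigid end plate with no external load gives equal and opposite internal forces ±P in the two members. Since α_{bronze} > α_{titanium alloy}, cooling drives the bronze into tension and the titanium alloy into compression.
Compatibility of the two members (thermal + elastic change equal): (α₁ − α₂)ΔT = P·[1/(A₁E₁) + 1/(A₂E₂)].
|α₁ − α₂|·ΔT = 9.8×10⁻⁶ × 111 = 0.001088.
1/(A₁E₁) + 1/(A₂E₂) = 1/(975×112×10³) + 1/(280×107×10³) = 4.254×10⁻⁸ N⁻¹.
P = 0.001088 / 4.254×10⁻⁸ = 25570 N = 25.57 kN.
σ_{bronze} = P/A₂ = 25570/280 = 91.34 MPa, tensile.

σ ≈ 91.3 MPa (tensile)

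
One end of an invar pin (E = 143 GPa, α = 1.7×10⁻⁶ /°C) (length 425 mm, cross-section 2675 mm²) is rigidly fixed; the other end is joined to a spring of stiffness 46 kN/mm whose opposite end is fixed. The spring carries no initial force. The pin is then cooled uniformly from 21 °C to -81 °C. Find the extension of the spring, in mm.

δ ≈ 0.0701 mm

Free thermal contraction: δ_free = αΔT L = 1.7×10⁻⁶ × 102 × 425 = 0.07369 mm.
With a force P in the spring, the elastic change of the pin is PL/(AE) and that of the spring is P/k; compatibility requires their sum to equal δ_free.
So P = δ_free / [L/(AE) + 1/k] = 0.07369 / [ 425/(2675×143×10³) + 1/(46×10³) ].
P = 0.07369 / 2.285×10⁻⁵ = 3225 N.
Spring extension = P/k = 3225/(46×10³) = 0.07011 mm.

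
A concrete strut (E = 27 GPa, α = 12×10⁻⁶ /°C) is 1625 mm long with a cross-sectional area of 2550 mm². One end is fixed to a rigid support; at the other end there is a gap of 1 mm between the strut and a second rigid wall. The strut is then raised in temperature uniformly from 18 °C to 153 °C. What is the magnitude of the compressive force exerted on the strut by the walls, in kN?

Unrestrained expansion: δ_free = αΔT L = 12×10⁻⁶ × 135 × 1625 = 2.633 mm.
After closing the 1 mm clearance, 2.633 − 1 = 1.633 mm of expansion remains to be suppressed by the wall.
So σ = E(δ_free − g)/L = 27×10³ × 1.633/1625 = 27.12 MPa.
Force on the wall = σA = 27.12 × 2550 mm² = 69.17 kN.

P ≈ 69.2 kN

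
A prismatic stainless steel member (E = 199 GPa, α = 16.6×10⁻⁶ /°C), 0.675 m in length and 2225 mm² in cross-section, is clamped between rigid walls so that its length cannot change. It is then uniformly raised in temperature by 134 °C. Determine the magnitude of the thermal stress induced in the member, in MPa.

σ ≈ 443 MPa (compressive)

The supports are rigid, so the total axial strain is zero. The restrained thermal strain is ε = αΔT = 16.6×10⁻⁶ × 134 = 2224.4×10⁻⁶.
The stress required to suppress this strain is σ = Eε = 199×10³ × 2224.4×10⁻⁶ = 442.7 MPa, compressive since the member is trying to expand.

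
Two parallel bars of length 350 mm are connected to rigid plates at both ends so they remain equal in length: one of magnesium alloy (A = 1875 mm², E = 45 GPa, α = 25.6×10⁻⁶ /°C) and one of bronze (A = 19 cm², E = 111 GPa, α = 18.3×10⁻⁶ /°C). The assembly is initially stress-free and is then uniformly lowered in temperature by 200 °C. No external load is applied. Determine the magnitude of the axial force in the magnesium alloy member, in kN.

P ≈ 88 kN (tensile in the magnesium alloy)

Both members must finish at the same length. With the larger α, the magnesium alloy tends to over-contract; the plates restrain it, putting the magnesium alloy in tension and the bronze in compression. With no external load the two internal forces are equal and opposite, magnitude P.
Setting the final lengths equal and cancelling L: (α₁ − α₂)ΔT = P/(A₁E₁) + P/(A₂E₂).
|α₁ − α₂|·ΔT = 7.3×10⁻⁶ × 200 = 0.00146.
1/(A₁E₁) + 1/(A₂E₂) = 1/(1875×45×10³) + 1/(1900×111×10³) = 1.659×10⁻⁸ N⁻¹.
So P = 0.00146 / 1.659×10⁻⁸ = 87.99 kN.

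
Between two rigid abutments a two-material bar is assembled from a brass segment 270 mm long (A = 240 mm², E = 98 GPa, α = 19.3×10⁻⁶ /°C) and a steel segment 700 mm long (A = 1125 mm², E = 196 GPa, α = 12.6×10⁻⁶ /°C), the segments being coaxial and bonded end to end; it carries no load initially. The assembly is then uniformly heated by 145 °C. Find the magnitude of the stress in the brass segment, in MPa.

With the walls removed the bar would change length by δ_free = Σ αᵢΔT Lᵢ = 19.3×10⁻⁶×145×270 + 12.6×10⁻⁶×145×700 = 2.034 mm.
The rigid supports impose zero overall length change; the single axial force P common to all segments must satisfy P Σ Lᵢ/(AᵢEᵢ) = δ_free.
Σ Lᵢ/(AᵢEᵢ) = 270/(240×98×10³) + 700/(1125×196×10³) = 1.465×10⁻⁵ mm/N.
So P = 2.034 / 1.465×10⁻⁵ = 138.8 kN, compressive.
σ_{brass} = P / A = 138800 / 240 = 578.5 MPa.

σ ≈ 578 MPa (compressive)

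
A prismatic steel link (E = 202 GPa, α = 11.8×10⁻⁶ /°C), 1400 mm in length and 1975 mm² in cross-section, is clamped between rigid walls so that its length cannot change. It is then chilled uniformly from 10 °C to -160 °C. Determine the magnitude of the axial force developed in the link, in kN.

P ≈ 800 kN (tensile)

With zero net strain, σ = E·αΔT = 202 GPa × 11.8×10⁻⁶ × 170 = 405.2 MPa.
Axial force P = σA = 405.2 × 1975 = 800300 N = 800.3 kN, tensile.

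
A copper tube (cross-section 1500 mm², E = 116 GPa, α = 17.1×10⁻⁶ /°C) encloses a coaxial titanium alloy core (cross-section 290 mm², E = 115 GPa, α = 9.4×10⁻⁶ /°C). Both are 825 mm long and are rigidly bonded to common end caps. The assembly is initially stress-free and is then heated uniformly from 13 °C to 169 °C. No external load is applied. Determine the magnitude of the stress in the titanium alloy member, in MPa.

σ ≈ 116 MPa (tensile)

The copper has the larger α, so on heating it would change length more than the titanium alloy if both were free. The rigid plates force a common final length, so the copper is put into compression and the titanium alloy into tension, with equal and opposite forces P (no external load).
Equating the net (thermal + elastic) strains gives |α₁ − α₂|·ΔT = P·[1/(A₁E₁) + 1/(A₂E₂)].
|α₁ − α₂|·ΔT = 7.7×10⁻⁶ × 156 = 0.001201.
1/(A₁E₁) + 1/(A₂E₂) = 1/(1500×116×10³) + 1/(290×115×10³) = 3.573×10⁻⁸ N⁻¹.
So P = 0.001201 / 3.573×10⁻⁸ = 33.62 kN.
σ_{titanium alloy} = P/A₂ = 33620/290 = 115.9 MPa, tensile.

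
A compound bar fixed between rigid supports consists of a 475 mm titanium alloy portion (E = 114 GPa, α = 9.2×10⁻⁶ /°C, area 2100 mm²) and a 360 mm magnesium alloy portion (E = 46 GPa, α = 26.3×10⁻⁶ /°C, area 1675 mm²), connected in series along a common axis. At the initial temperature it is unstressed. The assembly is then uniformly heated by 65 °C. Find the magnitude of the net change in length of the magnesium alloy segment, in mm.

If the supports were absent, the total length change would be Σ αᵢΔT Lᵢ = 9.2×10⁻⁶×65×475 + 26.3×10⁻⁶×65×360 = 0.8995 mm.
The rigid supports impose zero overall length change; the single axial force P common to all segments must satisfy P Σ Lᵢ/(AᵢEᵢ) = δ_free.
Σ Lᵢ/(AᵢEᵢ) = 475/(2100×114×10³) + 360/(1675×46×10³) = 6.656×10⁻⁶ mm/N.
Hence P = δ_free / Σ(L/AE) = 0.8995/6.656×10⁻⁶ = 135.1 kN (compressive).
For the magnesium alloy segment, free thermal change = 26.3×10⁻⁶×65×360 = 0.6154 mm and elastic change from P = 135100×360/(1675×46×10³) = 0.6314 mm; these oppose, so the net change is 0.0159 mm (segment shortens).

|ΔL| ≈ 0.0159 mm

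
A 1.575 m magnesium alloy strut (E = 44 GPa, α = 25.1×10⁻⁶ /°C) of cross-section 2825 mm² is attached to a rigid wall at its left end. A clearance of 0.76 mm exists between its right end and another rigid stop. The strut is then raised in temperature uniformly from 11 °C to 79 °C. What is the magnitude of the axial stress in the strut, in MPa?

σ ≈ 53.9 MPa (compressive)

If the wall were absent the strut would grow by αΔT L = 25.1×10⁻⁶ × 68 × 1575 = 2.688 mm.
This exceeds the 0.76 mm gap, so the wall pushes back. The portion of expansion that must be recovered elastically is δ_free − gap = 2.688 − 0.76 = 1.928 mm.
So σ = E(δ_free − g)/L = 44×10³ × 1.928/1575 = 53.87 MPa.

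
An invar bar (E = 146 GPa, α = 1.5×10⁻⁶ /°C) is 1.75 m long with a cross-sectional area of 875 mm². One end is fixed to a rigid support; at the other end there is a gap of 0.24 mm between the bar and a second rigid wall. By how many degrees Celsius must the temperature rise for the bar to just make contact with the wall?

ΔT ≈ 91.4 °C

Contact occurs when the free expansion equals the gap: αΔT L = 0.24 mm.
ΔT = 0.24 / (1.5×10⁻⁶ × 1750) = 91.43 °C.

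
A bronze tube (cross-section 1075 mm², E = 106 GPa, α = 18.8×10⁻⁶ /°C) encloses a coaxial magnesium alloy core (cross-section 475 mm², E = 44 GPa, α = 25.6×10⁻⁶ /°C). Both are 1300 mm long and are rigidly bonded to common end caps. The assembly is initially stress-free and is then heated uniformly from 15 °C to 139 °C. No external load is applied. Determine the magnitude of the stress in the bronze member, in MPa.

σ ≈ 13.9 MPa (tensile)

The magnesium alloy has the larger α, so on heating it would change length more than the bronze if both were free. The rigid plates force a common final length, so the magnesium alloy is put into compression and the bronze into tension, with equal and opposite forces P (no external load).
Compatibility of the two members (thermal + elastic change equal): (α₁ − α₂)ΔT = P·[1/(A₁E₁) + 1/(A₂E₂)].
|α₁ − α₂|·ΔT = 6.8×10⁻⁶ × 124 = 0.0008432.
1/(A₁E₁) + 1/(A₂E₂) = 1/(1075×106×10³) + 1/(475×44×10³) = 5.662×10⁻⁸ N⁻¹.
So P = 0.0008432 / 5.662×10⁻⁸ = 14.89 kN.
σ_{bronze} = P/A₁ = 14890/1075 = 13.85 MPa, tensile.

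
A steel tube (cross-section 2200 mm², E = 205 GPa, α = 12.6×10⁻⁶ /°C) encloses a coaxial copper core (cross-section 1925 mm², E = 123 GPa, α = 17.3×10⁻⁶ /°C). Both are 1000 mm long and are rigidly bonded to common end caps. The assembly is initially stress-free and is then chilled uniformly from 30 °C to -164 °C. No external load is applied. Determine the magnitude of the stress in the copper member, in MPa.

σ ≈ 73.5 MPa (tensile)

Equilibrium of a rigid end plate with no external load gives equal and opposite internal forces ±P in the two members. Since α_{copper} > α_{steel}, cooling drives the copper into tension and the steel into compression.
Compatibility of the two members (thermal + elastic change equal): (α₁ − α₂)ΔT = P·[1/(A₁E₁) + 1/(A₂E₂)].
|α₁ − α₂|·ΔT = 4.7×10⁻⁶ × 194 = 0.0009118.
1/(A₁E₁) + 1/(A₂E₂) = 1/(2200×205×10³) + 1/(1925×123×10³) = 6.441×10⁻⁹ N⁻¹.
P = 0.0009118 / 6.441×10⁻⁹ = 141600 N = 141.6 kN.
σ_{copper} = P/A₂ = 141600/1925 = 73.54 MPa, tensile.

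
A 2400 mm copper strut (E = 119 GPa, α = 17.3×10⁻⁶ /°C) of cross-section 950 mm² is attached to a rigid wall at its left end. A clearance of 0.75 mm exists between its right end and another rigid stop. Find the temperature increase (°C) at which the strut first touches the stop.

ΔT ≈ 18.1 °C

The gap closes when αΔT L = 0.75 mm, since the strut is still unstressed at that instant.
ΔT = 0.75 / (17.3×10⁻⁶ × 2400) = 18.06 °C.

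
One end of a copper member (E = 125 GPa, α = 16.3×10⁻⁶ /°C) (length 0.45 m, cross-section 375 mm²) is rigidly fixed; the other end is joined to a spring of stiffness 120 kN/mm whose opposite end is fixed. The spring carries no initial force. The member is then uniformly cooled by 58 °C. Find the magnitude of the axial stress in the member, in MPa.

σ ≈ 63.3 MPa (tensile)

Free thermal contraction: δ_free = αΔT L = 16.3×10⁻⁶ × 58 × 450 = 0.4254 mm.
With a force P in the spring, the elastic change of the member is PL/(AE) and that of the spring is P/k; compatibility requires their sum to equal δ_free.
So P = δ_free / [L/(AE) + 1/k] = 0.4254 / [ 450/(375×125×10³) + 1/(120×10³) ].
P = 0.4254 / 1.793×10⁻⁵ = 23720 N.
σ = P/A = 23720/375 = 63.26 MPa.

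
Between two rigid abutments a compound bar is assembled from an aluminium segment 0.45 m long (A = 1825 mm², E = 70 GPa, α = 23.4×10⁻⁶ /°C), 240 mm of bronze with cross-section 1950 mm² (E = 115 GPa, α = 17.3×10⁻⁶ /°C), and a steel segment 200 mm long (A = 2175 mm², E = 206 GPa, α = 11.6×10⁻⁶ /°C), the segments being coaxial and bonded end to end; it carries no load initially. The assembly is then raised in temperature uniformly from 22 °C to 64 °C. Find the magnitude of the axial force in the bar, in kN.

With the walls removed the bar would change length by δ_free = Σ αᵢΔT Lᵢ = 23.4×10⁻⁶×42×450 + 17.3×10⁻⁶×42×240 + 11.6×10⁻⁶×42×200 = 0.7141 mm.
Since the ends are fixed, an axial force P builds up, equal in every segment, with P · Σ Lᵢ/(AᵢEᵢ) = δ_free.
The series flexibility is Σ Lᵢ/(AᵢEᵢ) = 450/(1825×70×10³) + 240/(1950×115×10³) + 200/(2175×206×10³) = 5.039×10⁻⁶ mm/N.
P = 0.7141 / 5.039×10⁻⁶ = 141700 N = 141.7 kN, compressive.

P ≈ 142 kN (compressive)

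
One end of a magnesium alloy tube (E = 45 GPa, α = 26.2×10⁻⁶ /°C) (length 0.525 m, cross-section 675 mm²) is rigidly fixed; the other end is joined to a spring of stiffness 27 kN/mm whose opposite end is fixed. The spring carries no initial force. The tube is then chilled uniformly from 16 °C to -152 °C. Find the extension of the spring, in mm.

Free thermal contraction: δ_free = αΔT L = 26.2×10⁻⁶ × 168 × 525 = 2.311 mm.
Let P be the tensile force in the spring. The tube extends elastically by PL/(AE) and the spring stretches by P/k; together these equal δ_free.
So P = δ_free / [L/(AE) + 1/k] = 2.311 / [ 525/(675×45×10³) + 1/(27×10³) ].
P = 2.311 / 5.432×10⁻⁵ = 42540 N.
Spring extension = P/k = 42540/(27×10³) = 1.576 mm.

δ ≈ 1.58 mm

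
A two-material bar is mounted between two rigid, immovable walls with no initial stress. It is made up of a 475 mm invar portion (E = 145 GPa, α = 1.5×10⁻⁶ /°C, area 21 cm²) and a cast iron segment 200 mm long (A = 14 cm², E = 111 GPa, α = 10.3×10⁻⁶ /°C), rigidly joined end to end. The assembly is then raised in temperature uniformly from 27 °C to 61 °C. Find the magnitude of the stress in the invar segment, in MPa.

σ ≈ 15.8 MPa (compressive)

If the supports were absent, the total length change would be Σ αᵢΔT Lᵢ = 1.5×10⁻⁶×34×475 + 10.3×10⁻⁶×34×200 = 0.09427 mm.
Since the ends are fixed, an axial force P builds up, equal in every segment, with P · Σ Lᵢ/(AᵢEᵢ) = δ_free.
Σ Lᵢ/(AᵢEᵢ) = 475/(2100×145×10³) + 200/(1400×111×10³) = 2.847×10⁻⁶ mm/N.
Hence P = δ_free / Σ(L/AE) = 0.09427/2.847×10⁻⁶ = 33.11 kN (compressive).
σ_{invar} = P / A = 33110 / 2100 = 15.77 MPa.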